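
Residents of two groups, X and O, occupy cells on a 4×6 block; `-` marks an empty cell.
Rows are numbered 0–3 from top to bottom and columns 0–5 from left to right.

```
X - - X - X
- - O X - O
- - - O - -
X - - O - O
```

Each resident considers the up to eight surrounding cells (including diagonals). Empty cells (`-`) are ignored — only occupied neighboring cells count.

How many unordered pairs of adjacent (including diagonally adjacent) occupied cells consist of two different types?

Scan each occupied cell's neighbors to the right and below (and the two forward diagonals) so each pair is counted once.
Row 0: X(0,3)–X(1,3)= X(0,3)–O(1,2)≠ X(0,5)–O(1,5)≠  → 2/3 unlike.
Row 1: O(1,2)–X(1,3)≠ O(1,2)–O(2,3)= X(1,3)–O(2,3)≠  → 2/3 unlike.
Row 2: O(2,3)–O(3,3)=  → 0/1 unlike.
Total adjacent occupied pairs: 7; unlike-type pairs: 4.

4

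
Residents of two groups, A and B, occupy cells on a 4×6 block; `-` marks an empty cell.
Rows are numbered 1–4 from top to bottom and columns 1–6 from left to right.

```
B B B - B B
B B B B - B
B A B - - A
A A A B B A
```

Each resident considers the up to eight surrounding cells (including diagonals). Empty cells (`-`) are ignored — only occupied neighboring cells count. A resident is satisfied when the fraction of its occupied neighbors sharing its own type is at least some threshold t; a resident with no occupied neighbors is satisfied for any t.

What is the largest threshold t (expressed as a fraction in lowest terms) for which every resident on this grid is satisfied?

1/3

(1,1)B 3/3
(1,2)B 5/5
(1,3)B 4/4
(1,5)B 3/3
(1,6)B 2/2
(2,1)B 4/5
(2,2)B 7/8
(2,3)B 5/6
(2,4)B 4/4
(2,6)B 2/3
(3,1)B 2/5
(3,2)A 3/8
(3,3)B 4/7
(3,6)A 1/3
(4,1)A 2/3
(4,2)A 3/5
(4,3)A 2/4
(4,4)B 2/3
(4,5)B 1/3
(4,6)A 1/2
The smallest same-type fraction is 1/3 at (3,6), which reduces to 1/3. Any threshold above that leaves this resident unsatisfied.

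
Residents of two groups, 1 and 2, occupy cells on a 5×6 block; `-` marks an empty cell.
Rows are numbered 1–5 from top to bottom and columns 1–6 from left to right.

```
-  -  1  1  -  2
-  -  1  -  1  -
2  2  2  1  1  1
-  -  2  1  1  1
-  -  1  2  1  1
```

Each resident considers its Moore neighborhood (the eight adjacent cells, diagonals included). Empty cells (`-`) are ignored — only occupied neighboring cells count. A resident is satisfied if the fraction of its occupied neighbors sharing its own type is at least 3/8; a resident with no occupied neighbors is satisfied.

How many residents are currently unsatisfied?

3

Row 1: (1,3)1 2/2 satisfied · (1,4)1 3/3 satisfied · (1,6)2 0/1 not
Row 2: (2,3)1 3/5 satisfied · (2,5)1 4/5 satisfied
Row 3: (3,1)2 1/1 satisfied · (3,2)2 3/4 satisfied · (3,3)2 2/5 satisfied · (3,4)1 5/7 satisfied · (3,5)1 6/6 satisfied · (3,6)1 4/4 satisfied
Row 4: (4,3)2 3/6 satisfied · (4,4)1 5/8 satisfied · (4,5)1 7/8 satisfied · (4,6)1 5/5 satisfied
Row 5: (5,3)1 1/3 not · (5,4)2 1/5 not · (5,5)1 4/5 satisfied · (5,6)1 3/3 satisfied
Unsatisfied: (1,6), (5,3), (5,4) — 3 in total.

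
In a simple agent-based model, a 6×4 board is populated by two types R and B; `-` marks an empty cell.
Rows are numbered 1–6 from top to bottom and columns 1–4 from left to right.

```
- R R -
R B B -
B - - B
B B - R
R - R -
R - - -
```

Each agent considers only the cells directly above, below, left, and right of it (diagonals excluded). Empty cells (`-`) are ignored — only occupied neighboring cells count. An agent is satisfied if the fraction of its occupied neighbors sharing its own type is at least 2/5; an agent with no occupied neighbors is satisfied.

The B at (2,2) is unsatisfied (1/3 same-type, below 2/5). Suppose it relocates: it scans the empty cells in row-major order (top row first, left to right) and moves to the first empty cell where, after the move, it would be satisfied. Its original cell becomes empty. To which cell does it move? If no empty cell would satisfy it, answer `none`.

(2,4)

Vacating (2,2). Empty cells in order:
  (1,1): 0/2 same-type → still unsatisfied.
  (1,4): 0/1 same-type → still unsatisfied.
  (2,4): 2/2 same-type → satisfied — stop here.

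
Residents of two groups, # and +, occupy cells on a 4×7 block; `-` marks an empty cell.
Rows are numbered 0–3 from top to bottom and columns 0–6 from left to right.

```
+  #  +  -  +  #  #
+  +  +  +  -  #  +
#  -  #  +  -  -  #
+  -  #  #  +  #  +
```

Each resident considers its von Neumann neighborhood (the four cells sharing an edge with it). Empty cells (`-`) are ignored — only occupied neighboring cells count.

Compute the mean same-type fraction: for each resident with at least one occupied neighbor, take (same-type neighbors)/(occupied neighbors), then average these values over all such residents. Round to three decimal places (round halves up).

0.352

(0,0)+ 1/2
(0,1)# 0/3
(0,2)+ 1/2
(0,4)+ 0/1
(0,5)# 2/3
(0,6)# 1/2
(1,0)+ 2/3
(1,1)+ 2/3
(1,2)+ 3/4
(1,3)+ 2/2
(1,5)# 1/2
(1,6)+ 0/3
(2,0)# 0/2
(2,2)# 1/3
(2,3)+ 1/3
(2,6)# 0/2
(3,0)+ 0/1
(3,2)# 2/2
(3,3)# 1/3
(3,4)+ 0/2
(3,5)# 0/2
(3,6)+ 0/2
Sum over 22 residents: 1/2 + 0/3 + 1/2 + 0/1 + 2/3 + 1/2 + 2/3 + 2/3 + 3/4 + 2/2 + 1/2 + 0/3 + 0/2 + 1/3 + 1/3 + 0/2 + 0/1 + 2/2 + 1/3 + 0/2 + 0/2 + 0/2 = 31/4; mean = 31/4 ÷ 22 = 31/88 = 0.352272… → 0.352.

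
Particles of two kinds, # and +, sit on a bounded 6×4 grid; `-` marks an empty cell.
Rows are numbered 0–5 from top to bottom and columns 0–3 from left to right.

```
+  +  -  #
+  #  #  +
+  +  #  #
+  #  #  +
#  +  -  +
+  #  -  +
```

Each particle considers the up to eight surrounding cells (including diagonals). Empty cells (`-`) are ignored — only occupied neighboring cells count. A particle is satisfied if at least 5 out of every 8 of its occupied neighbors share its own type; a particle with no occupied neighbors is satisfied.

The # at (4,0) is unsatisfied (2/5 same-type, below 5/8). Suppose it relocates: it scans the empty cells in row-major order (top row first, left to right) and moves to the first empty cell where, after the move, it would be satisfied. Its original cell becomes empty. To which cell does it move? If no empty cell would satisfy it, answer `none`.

Vacating (4,0). Empty cells in order:
  (0,2): 3/5 same-type → still unsatisfied.
  (4,2): 3/7 same-type → still unsatisfied.
  (5,2): 1/4 same-type → still unsatisfied.

none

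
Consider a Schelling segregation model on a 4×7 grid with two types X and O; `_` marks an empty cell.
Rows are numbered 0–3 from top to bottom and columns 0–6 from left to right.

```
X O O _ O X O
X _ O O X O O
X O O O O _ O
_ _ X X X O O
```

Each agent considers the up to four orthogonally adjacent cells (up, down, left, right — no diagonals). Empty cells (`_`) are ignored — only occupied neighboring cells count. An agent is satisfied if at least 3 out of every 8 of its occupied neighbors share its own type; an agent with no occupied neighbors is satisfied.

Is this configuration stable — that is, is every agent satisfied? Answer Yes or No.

(0,0)X 1/2 ok
(0,1)O 1/2 ok
(0,2)O 2/2 ok
(0,4)O 0/2 unhappy
(0,5)X 0/3 unhappy
(0,6)O 1/2 ok
(1,0)X 2/2 ok
(1,2)O 3/3 ok
(1,3)O 2/3 ok
(1,4)X 0/4 unhappy
(1,5)O 1/3 unhappy
(1,6)O 3/3 ok
(2,0)X 1/2 ok
(2,1)O 1/2 ok
(2,2)O 3/4 ok
(2,3)O 3/4 ok
(2,4)O 1/3 unhappy
(2,6)O 2/2 ok
(3,2)X 1/2 ok
(3,3)X 2/3 ok
(3,4)X 1/3 unhappy
(3,5)O 1/2 ok
(3,6)O 2/2 ok
For instance (0,4) has only 0/2 same-type neighbors, below 3/8.

No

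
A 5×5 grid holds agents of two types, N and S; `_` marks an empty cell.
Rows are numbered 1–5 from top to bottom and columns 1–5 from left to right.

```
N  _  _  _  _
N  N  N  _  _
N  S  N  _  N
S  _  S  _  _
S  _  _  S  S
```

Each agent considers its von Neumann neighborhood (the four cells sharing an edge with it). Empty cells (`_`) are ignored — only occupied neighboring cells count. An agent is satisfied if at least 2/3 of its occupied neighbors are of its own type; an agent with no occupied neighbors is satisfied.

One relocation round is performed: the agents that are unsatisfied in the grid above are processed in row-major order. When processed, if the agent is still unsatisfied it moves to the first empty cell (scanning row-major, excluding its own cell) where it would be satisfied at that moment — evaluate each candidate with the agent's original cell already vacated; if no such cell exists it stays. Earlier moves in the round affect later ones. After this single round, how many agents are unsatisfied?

1

Initially unsatisfied (in order): (3,1), (3,2), (3,3), (4,1), (4,3).
  (3,1) → (1,2).
  (3,2) → (1,4).
  (3,3) → (1,3).
  (4,1): now satisfied by earlier moves; stays.
  (4,3): now satisfied by earlier moves; stays.
Resulting grid:
N N N S _
N N N _ _
_ _ _ _ N
S _ S _ _
S _ _ S S
Unsatisfied now: (1,4).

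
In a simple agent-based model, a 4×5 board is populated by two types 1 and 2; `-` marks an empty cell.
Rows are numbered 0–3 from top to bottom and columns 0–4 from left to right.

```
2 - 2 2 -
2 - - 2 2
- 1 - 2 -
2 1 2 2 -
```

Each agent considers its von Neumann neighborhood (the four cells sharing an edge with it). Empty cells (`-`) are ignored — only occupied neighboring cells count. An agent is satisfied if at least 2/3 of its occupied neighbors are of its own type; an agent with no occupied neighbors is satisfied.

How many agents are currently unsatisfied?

(0,0)2 1/1 satisfied
(0,2)2 1/1 satisfied
(0,3)2 2/2 satisfied
(1,0)2 1/1 satisfied
(1,3)2 3/3 satisfied
(1,4)2 1/1 satisfied
(2,1)1 1/1 satisfied
(2,3)2 2/2 satisfied
(3,0)2 0/1 not
(3,1)1 1/3 not
(3,2)2 1/2 not
(3,3)2 2/2 satisfied
Unsatisfied: (3,0), (3,1), (3,2) — 3 in total.

3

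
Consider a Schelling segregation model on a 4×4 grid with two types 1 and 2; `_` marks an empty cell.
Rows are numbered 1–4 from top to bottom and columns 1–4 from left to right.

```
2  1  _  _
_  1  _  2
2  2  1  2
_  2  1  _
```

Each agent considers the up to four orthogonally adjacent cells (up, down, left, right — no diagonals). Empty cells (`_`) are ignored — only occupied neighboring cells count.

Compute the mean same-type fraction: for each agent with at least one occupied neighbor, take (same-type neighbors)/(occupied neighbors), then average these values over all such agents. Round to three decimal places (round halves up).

Row 1: (1,1)2 0/1 · (1,2)1 1/2
Row 2: (2,2)1 1/2 · (2,4)2 1/1
Row 3: (3,1)2 1/1 · (3,2)2 2/4 · (3,3)1 1/3 · (3,4)2 1/2
Row 4: (4,2)2 1/2 · (4,3)1 1/2
Sum over 10 agents: 0/1 + 1/2 + 1/2 + 1/1 + 1/1 + 2/4 + 1/3 + 1/2 + 1/2 + 1/2 = 16/3; mean = 16/3 ÷ 10 = 8/15 = 0.533333… → 0.533.

0.533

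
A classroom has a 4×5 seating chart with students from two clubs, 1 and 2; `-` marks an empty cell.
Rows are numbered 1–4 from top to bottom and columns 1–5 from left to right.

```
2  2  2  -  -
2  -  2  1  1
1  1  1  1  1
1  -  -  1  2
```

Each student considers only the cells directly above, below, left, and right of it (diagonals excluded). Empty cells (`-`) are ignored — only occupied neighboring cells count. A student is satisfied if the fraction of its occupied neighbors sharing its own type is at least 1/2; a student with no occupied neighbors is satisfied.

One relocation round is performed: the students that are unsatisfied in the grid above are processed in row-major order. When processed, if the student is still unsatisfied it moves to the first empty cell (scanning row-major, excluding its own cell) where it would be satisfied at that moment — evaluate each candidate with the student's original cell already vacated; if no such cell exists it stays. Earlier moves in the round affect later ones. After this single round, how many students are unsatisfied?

Initially unsatisfied (in order): (2,3), (4,5).
  (2,3) → (1,4).
  (4,5) → (1,5).
Resulting grid:
2 2 2 2 2
2 - - 1 1
1 1 1 1 1
1 - - 1 -
All satisfied now.

0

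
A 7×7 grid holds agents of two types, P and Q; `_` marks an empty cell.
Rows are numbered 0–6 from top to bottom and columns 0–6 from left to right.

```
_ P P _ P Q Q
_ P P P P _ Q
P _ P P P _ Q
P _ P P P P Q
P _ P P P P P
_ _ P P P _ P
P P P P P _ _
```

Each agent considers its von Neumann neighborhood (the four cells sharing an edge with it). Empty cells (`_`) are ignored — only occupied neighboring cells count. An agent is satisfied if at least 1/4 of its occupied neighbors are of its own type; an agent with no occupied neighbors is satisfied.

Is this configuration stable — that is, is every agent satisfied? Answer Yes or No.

(0,1)P 2/2 satisfied
(0,2)P 2/2 satisfied
(0,4)P 1/2 satisfied
(0,5)Q 1/2 satisfied
(0,6)Q 2/2 satisfied
(1,1)P 2/2 satisfied
(1,2)P 4/4 satisfied
(1,3)P 3/3 satisfied
(1,4)P 3/3 satisfied
(1,6)Q 2/2 satisfied
(2,0)P 1/1 satisfied
(2,2)P 3/3 satisfied
(2,3)P 4/4 satisfied
(2,4)P 3/3 satisfied
(2,6)Q 2/2 satisfied
(3,0)P 2/2 satisfied
(3,2)P 3/3 satisfied
(3,3)P 4/4 satisfied
(3,4)P 4/4 satisfied
(3,5)P 2/3 satisfied
(3,6)Q 1/3 satisfied
(4,0)P 1/1 satisfied
(4,2)P 3/3 satisfied
(4,3)P 4/4 satisfied
(4,4)P 4/4 satisfied
(4,5)P 3/3 satisfied
(4,6)P 2/3 satisfied
(5,2)P 3/3 satisfied
(5,3)P 4/4 satisfied
(5,4)P 3/3 satisfied
(5,6)P 1/1 satisfied
(6,0)P 1/1 satisfied
(6,1)P 2/2 satisfied
(6,2)P 3/3 satisfied
(6,3)P 3/3 satisfied
(6,4)P 2/2 satisfied
All meet the threshold, so the configuration is stable.

Yes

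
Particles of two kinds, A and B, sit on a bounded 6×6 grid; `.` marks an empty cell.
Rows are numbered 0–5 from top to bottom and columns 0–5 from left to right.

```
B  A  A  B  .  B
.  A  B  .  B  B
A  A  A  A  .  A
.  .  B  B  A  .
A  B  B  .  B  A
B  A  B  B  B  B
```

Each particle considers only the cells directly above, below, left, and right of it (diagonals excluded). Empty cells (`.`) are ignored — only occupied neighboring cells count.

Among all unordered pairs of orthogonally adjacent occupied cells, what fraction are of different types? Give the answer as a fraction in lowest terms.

17/33

Scan each occupied cell's neighbors to the right and below so each pair is counted once.
From row 0: 3 unlike of 6 pairs (running 3/6).
From row 1: 3 unlike of 5 pairs (running 6/11).
From row 2: 2 unlike of 5 pairs (running 8/16).
From row 3: 2 unlike of 4 pairs (running 10/20).
From row 4: 5 unlike of 8 pairs (running 15/28).
From row 5: 2 unlike of 5 pairs (running 17/33).
Total adjacent occupied pairs: 33; unlike-type pairs: 17.
17/33 is already in lowest terms.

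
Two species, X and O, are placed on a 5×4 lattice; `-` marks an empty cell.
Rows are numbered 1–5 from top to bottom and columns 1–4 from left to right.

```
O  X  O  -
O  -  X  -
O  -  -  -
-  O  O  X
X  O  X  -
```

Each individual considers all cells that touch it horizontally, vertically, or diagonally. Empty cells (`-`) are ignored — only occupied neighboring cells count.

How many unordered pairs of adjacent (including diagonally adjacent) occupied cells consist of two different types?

Scan each occupied cell's neighbors to the right and below (and the two forward diagonals) so each pair is counted once.
From row 1: 4 unlike of 6 pairs (running 4/6).
From row 2: 0 unlike of 1 pairs (running 4/7).
From row 3: 0 unlike of 1 pairs (running 4/8).
From row 4: 4 unlike of 8 pairs (running 8/16).
From row 5: 2 unlike of 2 pairs (running 10/18).
Total adjacent occupied pairs: 18; unlike-type pairs: 10.

10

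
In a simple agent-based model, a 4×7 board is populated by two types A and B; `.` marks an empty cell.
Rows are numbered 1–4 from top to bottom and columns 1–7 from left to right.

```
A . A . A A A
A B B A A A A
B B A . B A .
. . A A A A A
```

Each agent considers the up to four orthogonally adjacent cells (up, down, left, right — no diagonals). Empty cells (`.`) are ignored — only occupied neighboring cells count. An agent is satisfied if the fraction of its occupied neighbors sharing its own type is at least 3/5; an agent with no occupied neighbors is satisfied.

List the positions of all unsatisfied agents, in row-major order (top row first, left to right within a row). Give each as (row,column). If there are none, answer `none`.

(1,1)A 1/1 satisfied
(1,3)A 0/1 not
(1,5)A 2/2 satisfied
(1,6)A 3/3 satisfied
(1,7)A 2/2 satisfied
(2,1)A 1/3 not
(2,2)B 2/3 satisfied
(2,3)B 1/4 not
(2,4)A 1/2 not
(2,5)A 3/4 satisfied
(2,6)A 4/4 satisfied
(2,7)A 2/2 satisfied
(3,1)B 1/2 not
(3,2)B 2/3 satisfied
(3,3)A 1/3 not
(3,5)B 0/3 not
(3,6)A 2/3 satisfied
(4,3)A 2/2 satisfied
(4,4)A 2/2 satisfied
(4,5)A 2/3 satisfied
(4,6)A 3/3 satisfied
(4,7)A 1/1 satisfied

(1,3), (2,1), (2,3), (2,4), (3,1), (3,3), (3,5)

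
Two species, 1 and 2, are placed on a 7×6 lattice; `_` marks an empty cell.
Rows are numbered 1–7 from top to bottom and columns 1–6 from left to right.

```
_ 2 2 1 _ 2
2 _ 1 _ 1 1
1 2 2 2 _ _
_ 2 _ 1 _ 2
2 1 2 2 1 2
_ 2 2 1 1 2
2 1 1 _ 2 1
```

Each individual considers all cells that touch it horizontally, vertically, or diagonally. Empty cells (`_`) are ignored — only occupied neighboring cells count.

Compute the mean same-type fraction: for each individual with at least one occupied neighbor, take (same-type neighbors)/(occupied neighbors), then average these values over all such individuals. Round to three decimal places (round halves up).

Row 1: (1,2)2 2/3 · (1,3)2 1/3 · (1,4)1 2/3 · (1,6)2 0/2
Row 2: (2,1)2 2/3 · (2,3)1 1/6 · (2,5)1 2/4 · (2,6)1 1/2
Row 3: (3,1)1 0/3 · (3,2)2 3/5 · (3,3)2 3/5 · (3,4)2 1/4
Row 4: (4,2)2 4/6 · (4,4)1 1/5 · (4,6)2 1/2
Row 5: (5,1)2 2/3 · (5,2)1 0/5 · (5,3)2 4/7 · (5,4)2 2/6 · (5,5)1 3/7 · (5,6)2 2/4
Row 6: (6,2)2 4/7 · (6,3)2 3/7 · (6,4)1 3/7 · (6,5)1 3/7 · (6,6)2 2/5
Row 7: (7,1)2 1/2 · (7,2)1 1/4 · (7,3)1 2/4 · (7,5)2 1/4 · (7,6)1 1/3
Sum over 31 individuals: 2/3 + 1/3 + 2/3 + 0/2 + 2/3 + 1/6 + 2/4 + 1/2 + 0/3 + 3/5 + 3/5 + 1/4 + 4/6 + 1/5 + 1/2 + 2/3 + 0/5 + 4/7 + 2/6 + 3/7 + 2/4 + 4/7 + 3/7 + 3/7 + 3/7 + 2/5 + 1/2 + 1/4 + 2/4 + 1/4 + 1/3 = 1807/140; mean = 1807/140 ÷ 31 = 1807/4340 = 0.416359… → 0.416.

0.416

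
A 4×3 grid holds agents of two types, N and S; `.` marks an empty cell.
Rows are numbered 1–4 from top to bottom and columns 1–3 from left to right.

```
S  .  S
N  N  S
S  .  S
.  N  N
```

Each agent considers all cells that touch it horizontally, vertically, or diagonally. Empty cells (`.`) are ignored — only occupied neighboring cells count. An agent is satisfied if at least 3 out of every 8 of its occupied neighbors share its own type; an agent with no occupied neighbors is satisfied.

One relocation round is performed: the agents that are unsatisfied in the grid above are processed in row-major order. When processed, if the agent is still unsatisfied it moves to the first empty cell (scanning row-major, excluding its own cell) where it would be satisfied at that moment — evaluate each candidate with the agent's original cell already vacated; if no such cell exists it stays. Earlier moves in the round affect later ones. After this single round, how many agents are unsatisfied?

Initially unsatisfied (in order): (1,1), (2,1), (2,2), (3,1), (3,3), (4,2).
  (1,1) → (1,2).
  (2,1) → (1,1).
  (2,2) → (3,2).
  (3,1) → (2,2).
  (3,3): now satisfied by earlier moves; stays.
  (4,2): now satisfied by earlier moves; stays.
Resulting grid:
N S S
. S S
. N S
. N N
Unsatisfied now: (1,1).

1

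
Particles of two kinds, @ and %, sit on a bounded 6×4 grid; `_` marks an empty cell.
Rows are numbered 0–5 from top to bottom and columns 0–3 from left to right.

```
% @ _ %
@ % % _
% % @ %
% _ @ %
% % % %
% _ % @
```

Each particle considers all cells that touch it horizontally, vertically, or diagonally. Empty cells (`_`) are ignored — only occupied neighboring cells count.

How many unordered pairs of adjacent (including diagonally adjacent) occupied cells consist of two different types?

21

Scan each occupied cell's neighbors to the right and below (and the two forward diagonals) so each pair is counted once.
From row 0: 4 unlike of 7 pairs (running 4/7).
From row 1: 5 unlike of 10 pairs (running 9/17).
From row 2: 5 unlike of 10 pairs (running 14/27).
From row 3: 4 unlike of 8 pairs (running 18/35).
From row 4: 2 unlike of 10 pairs (running 20/45).
From row 5: 1 unlike of 1 pairs (running 21/46).
Total adjacent occupied pairs: 46; unlike-type pairs: 21.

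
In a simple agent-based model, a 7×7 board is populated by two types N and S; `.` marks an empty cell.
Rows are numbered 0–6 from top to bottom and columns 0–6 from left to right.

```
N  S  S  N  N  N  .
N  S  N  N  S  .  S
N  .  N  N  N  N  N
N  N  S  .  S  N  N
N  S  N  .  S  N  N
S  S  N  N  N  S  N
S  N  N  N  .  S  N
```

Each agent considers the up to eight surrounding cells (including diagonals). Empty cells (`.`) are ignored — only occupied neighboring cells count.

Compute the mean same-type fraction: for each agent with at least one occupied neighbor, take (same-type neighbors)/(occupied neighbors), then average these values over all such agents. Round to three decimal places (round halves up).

Row 0: (0,0)N 1/3 · (0,1)S 2/5 · (0,2)S 2/5 · (0,3)N 3/5 · (0,4)N 3/4 · (0,5)N 1/3
Row 1: (1,0)N 2/4 · (1,1)S 2/7 · (1,2)N 4/7 · (1,3)N 6/8 · (1,4)S 0/7 · (1,6)S 0/3
Row 2: (2,0)N 3/4 · (2,2)N 4/6 · (2,3)N 4/7 · (2,4)N 4/6 · (2,5)N 4/7 · (2,6)N 3/4
Row 3: (3,0)N 3/4 · (3,1)N 5/7 · (3,2)S 1/5 · (3,4)S 1/6 · (3,5)N 6/8 · (3,6)N 5/5
Row 4: (4,0)N 2/5 · (4,1)S 3/8 · (4,2)N 3/6 · (4,4)S 2/6 · (4,5)N 5/8 · (4,6)N 4/5
Row 5: (5,0)S 3/5 · (5,1)S 3/8 · (5,2)N 5/7 · (5,3)N 5/6 · (5,4)N 3/6 · (5,5)S 2/7 · (5,6)N 3/5
Row 6: (6,0)S 2/3 · (6,1)N 2/5 · (6,2)N 4/5 · (6,3)N 4/4 · (6,5)S 1/4 · (6,6)N 1/3
Sum over 43 agents: 1/3 + 2/5 + 2/5 + 3/5 + 3/4 + 1/3 + 2/4 + 2/7 + 4/7 + 6/8 + 0/7 + 0/3 + 3/4 + 4/6 + 4/7 + 4/6 + 4/7 + 3/4 + 3/4 + 5/7 + 1/5 + 1/6 + 6/8 + 5/5 + 2/5 + 3/8 + 3/6 + 2/6 + 5/8 + 4/5 + 3/5 + 3/8 + 5/7 + 5/6 + 3/6 + 2/7 + 3/5 + 2/3 + 2/5 + 4/5 + 4/4 + 1/4 + 1/3 = 19213/840; mean = 19213/840 ÷ 43 = 19213/36120 = 0.531921… → 0.532.

0.532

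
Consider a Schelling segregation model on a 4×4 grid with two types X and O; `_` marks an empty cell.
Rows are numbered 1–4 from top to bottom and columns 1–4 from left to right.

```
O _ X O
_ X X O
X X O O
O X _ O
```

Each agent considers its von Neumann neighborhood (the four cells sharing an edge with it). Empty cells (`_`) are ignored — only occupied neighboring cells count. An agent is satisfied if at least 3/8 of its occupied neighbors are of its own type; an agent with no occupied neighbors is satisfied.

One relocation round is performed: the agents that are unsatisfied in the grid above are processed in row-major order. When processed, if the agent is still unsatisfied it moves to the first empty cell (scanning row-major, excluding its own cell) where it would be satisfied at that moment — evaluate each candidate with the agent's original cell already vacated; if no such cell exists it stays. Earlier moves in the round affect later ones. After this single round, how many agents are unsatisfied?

0

Initially unsatisfied (in order): (3,3), (4,1).
  (3,3) → (4,3).
  (4,1) → (3,3).
Resulting grid:
O _ X O
_ X X O
X X O O
_ X O O
All satisfied now.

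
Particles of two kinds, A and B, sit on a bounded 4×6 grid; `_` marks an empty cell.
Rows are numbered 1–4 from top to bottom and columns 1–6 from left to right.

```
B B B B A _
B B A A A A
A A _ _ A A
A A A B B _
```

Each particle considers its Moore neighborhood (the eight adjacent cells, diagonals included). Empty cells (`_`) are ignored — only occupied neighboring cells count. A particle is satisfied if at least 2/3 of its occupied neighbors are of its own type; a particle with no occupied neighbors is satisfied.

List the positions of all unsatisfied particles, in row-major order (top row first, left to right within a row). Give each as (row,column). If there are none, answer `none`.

(1,3), (1,4), (2,1), (2,2), (2,3), (3,1), (4,4), (4,5)

(1,1)B 3/3 ok
(1,2)B 4/5 ok
(1,3)B 3/5 unhappy
(1,4)B 1/5 unhappy
(1,5)A 3/4 ok
(2,1)B 3/5 unhappy
(2,2)B 4/7 unhappy
(2,3)A 2/6 unhappy
(2,4)A 4/6 ok
(2,5)A 5/6 ok
(2,6)A 4/4 ok
(3,1)A 3/5 unhappy
(3,2)A 5/7 ok
(3,5)A 4/6 ok
(3,6)A 3/4 ok
(4,1)A 3/3 ok
(4,2)A 4/4 ok
(4,3)A 2/3 ok
(4,4)B 1/3 unhappy
(4,5)B 1/3 unhappy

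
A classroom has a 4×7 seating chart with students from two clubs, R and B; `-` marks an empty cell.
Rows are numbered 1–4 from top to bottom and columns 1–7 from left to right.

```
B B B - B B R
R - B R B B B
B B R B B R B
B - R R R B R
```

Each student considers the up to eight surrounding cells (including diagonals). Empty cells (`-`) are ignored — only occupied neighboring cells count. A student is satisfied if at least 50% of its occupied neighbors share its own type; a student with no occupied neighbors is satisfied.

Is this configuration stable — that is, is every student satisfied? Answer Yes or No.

No

(1,1)B 1/2 ✓
(1,2)B 3/4 ✓
(1,3)B 2/3 ✓
(1,5)B 3/4 ✓
(1,6)B 4/5 ✓
(1,7)R 0/3 ✗
(2,1)R 0/4 ✗
(2,3)B 4/6 ✓
(2,4)R 1/7 ✗
(2,5)B 5/7 ✓
(2,6)B 6/8 ✓
(2,7)B 3/5 ✓
(3,1)B 2/3 ✓
(3,2)B 3/6 ✓
(3,3)R 3/6 ✓
(3,4)B 3/8 ✗
(3,5)B 4/8 ✓
(3,6)R 2/8 ✗
(3,7)B 3/5 ✓
(4,1)B 2/2 ✓
(4,3)R 2/4 ✓
(4,4)R 3/5 ✓
(4,5)R 2/5 ✗
(4,6)B 2/5 ✗
(4,7)R 1/3 ✗
For instance (1,7) has only 0/3 same-type neighbors, below 1/2.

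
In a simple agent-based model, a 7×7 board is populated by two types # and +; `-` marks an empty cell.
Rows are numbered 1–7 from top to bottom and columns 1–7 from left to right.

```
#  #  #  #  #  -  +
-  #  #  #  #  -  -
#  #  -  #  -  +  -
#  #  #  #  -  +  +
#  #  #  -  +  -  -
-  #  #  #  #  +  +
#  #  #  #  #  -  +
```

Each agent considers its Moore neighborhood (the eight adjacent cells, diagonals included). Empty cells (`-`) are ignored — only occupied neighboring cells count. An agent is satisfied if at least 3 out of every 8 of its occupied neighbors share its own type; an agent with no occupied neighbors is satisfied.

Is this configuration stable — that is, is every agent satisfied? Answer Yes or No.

Yes

Row 1: (1,1)# 2/2 ok · (1,2)# 4/4 ok · (1,3)# 5/5 ok · (1,4)# 5/5 ok · (1,5)# 3/3 ok · (1,7)+ 0/0 ok
Row 2: (2,2)# 6/6 ok · (2,3)# 7/7 ok · (2,4)# 6/6 ok · (2,5)# 4/5 ok
Row 3: (3,1)# 4/4 ok · (3,2)# 6/6 ok · (3,4)# 5/5 ok · (3,6)+ 2/3 ok
Row 4: (4,1)# 5/5 ok · (4,2)# 7/7 ok · (4,3)# 6/6 ok · (4,4)# 3/4 ok · (4,6)+ 3/3 ok · (4,7)+ 2/2 ok
Row 5: (5,1)# 4/4 ok · (5,2)# 7/7 ok · (5,3)# 7/7 ok · (5,5)+ 2/5 ok
Row 6: (6,2)# 7/7 ok · (6,3)# 7/7 ok · (6,4)# 6/7 ok · (6,5)# 3/5 ok · (6,6)+ 3/5 ok · (6,7)+ 2/2 ok
Row 7: (7,1)# 2/2 ok · (7,2)# 4/4 ok · (7,3)# 5/5 ok · (7,4)# 5/5 ok · (7,5)# 3/4 ok · (7,7)+ 2/2 ok
All meet the threshold, so the configuration is stable.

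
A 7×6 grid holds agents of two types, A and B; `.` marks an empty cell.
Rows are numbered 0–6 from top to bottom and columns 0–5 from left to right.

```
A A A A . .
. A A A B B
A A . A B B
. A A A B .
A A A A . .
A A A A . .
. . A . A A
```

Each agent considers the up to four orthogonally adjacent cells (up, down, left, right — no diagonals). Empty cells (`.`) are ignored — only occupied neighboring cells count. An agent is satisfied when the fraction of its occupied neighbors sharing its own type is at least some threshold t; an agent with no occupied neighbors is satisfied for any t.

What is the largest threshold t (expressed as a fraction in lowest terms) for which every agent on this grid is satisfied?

1/2

Row 0: (0,0)A 1/1 · (0,1)A 3/3 · (0,2)A 3/3 · (0,3)A 2/2
Row 1: (1,1)A 3/3 · (1,2)A 3/3 · (1,3)A 3/4 · (1,4)B 2/3 · (1,5)B 2/2
Row 2: (2,0)A 1/1 · (2,1)A 3/3 · (2,3)A 2/3 · (2,4)B 3/4 · (2,5)B 2/2
Row 3: (3,1)A 3/3 · (3,2)A 3/3 · (3,3)A 3/4 · (3,4)B 1/2
Row 4: (4,0)A 2/2 · (4,1)A 4/4 · (4,2)A 4/4 · (4,3)A 3/3
Row 5: (5,0)A 2/2 · (5,1)A 3/3 · (5,2)A 4/4 · (5,3)A 2/2
Row 6: (6,2)A 1/1 · (6,4)A 1/1 · (6,5)A 1/1
The smallest same-type fraction is 1/2 at (3,4), which reduces to 1/2. Any threshold above that leaves this agent unsatisfied.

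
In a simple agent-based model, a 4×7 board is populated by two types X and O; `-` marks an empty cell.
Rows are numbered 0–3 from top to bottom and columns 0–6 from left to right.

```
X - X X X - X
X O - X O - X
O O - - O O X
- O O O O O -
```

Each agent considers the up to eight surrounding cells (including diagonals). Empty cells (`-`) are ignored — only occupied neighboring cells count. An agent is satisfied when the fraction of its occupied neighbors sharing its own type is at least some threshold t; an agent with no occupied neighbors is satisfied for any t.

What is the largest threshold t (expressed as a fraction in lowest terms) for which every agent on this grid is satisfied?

1/4

Row 0: (0,0)X 1/2 · (0,2)X 2/3 · (0,3)X 3/4 · (0,4)X 2/3 · (0,6)X 1/1
Row 1: (1,0)X 1/4 · (1,1)O 2/5 · (1,3)X 3/5 · (1,4)O 2/5 · (1,6)X 2/3
Row 2: (2,0)O 3/4 · (2,1)O 4/5 · (2,4)O 5/6 · (2,5)O 4/6 · (2,6)X 1/3
Row 3: (3,1)O 3/3 · (3,2)O 3/3 · (3,3)O 3/3 · (3,4)O 4/4 · (3,5)O 3/4
The smallest same-type fraction is 1/4 at (1,0), which reduces to 1/4. Any threshold above that leaves this agent unsatisfied.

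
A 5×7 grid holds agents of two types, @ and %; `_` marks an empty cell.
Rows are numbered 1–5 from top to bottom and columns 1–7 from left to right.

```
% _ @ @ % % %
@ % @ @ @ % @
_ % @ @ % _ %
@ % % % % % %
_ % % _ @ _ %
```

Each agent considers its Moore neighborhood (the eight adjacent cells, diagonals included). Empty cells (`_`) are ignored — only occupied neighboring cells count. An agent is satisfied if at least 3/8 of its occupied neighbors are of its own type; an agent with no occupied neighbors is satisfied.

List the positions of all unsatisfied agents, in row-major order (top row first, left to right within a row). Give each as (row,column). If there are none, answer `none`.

(2,1), (2,2), (2,7), (4,1), (5,5)

(1,1)% 1/2 ✓
(1,3)@ 3/4 ✓
(1,4)@ 4/5 ✓
(1,5)% 2/5 ✓
(1,6)% 3/5 ✓
(1,7)% 2/3 ✓
(2,1)@ 0/3 ✗
(2,2)% 2/6 ✗
(2,3)@ 5/7 ✓
(2,4)@ 6/8 ✓
(2,5)@ 3/7 ✓
(2,6)% 5/7 ✓
(2,7)@ 0/4 ✗
(3,2)% 3/7 ✓
(3,3)@ 3/8 ✓
(3,4)@ 4/8 ✓
(3,5)% 4/7 ✓
(3,7)% 3/4 ✓
(4,1)@ 0/3 ✗
(4,2)% 4/6 ✓
(4,3)% 5/7 ✓
(4,4)% 4/7 ✓
(4,5)% 3/5 ✓
(4,6)% 5/6 ✓
(4,7)% 3/3 ✓
(5,2)% 3/4 ✓
(5,3)% 4/4 ✓
(5,5)@ 0/3 ✗
(5,7)% 2/2 ✓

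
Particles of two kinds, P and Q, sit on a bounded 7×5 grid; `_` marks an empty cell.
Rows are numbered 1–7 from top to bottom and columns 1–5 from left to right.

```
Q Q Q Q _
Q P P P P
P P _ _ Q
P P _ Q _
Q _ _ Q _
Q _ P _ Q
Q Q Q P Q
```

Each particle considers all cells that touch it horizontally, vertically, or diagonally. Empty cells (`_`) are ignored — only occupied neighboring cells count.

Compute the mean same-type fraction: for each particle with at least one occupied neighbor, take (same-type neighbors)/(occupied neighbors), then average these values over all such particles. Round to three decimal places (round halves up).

(1,1)Q 2/3
(1,2)Q 3/5
(1,3)Q 2/5
(1,4)Q 1/4
(2,1)Q 2/5
(2,2)P 3/7
(2,3)P 3/6
(2,4)P 2/5
(2,5)P 1/3
(3,1)P 4/5
(3,2)P 5/6
(3,5)Q 1/3
(4,1)P 3/4
(4,2)P 3/4
(4,4)Q 2/2
(5,1)Q 1/3
(5,4)Q 2/3
(6,1)Q 3/3
(6,3)P 1/4
(6,5)Q 2/3
(7,1)Q 2/2
(7,2)Q 3/4
(7,3)Q 1/3
(7,4)P 1/4
(7,5)Q 1/2
Sum over 25 particles: 2/3 + 3/5 + 2/5 + 1/4 + 2/5 + 3/7 + 3/6 + 2/5 + 1/3 + 4/5 + 5/6 + 1/3 + 3/4 + 3/4 + 2/2 + 1/3 + 2/3 + 3/3 + 1/4 + 2/3 + 2/2 + 3/4 + 1/3 + 1/4 + 1/2 = 2981/210; mean = 2981/210 ÷ 25 = 2981/5250 = 0.567809… → 0.568.

0.568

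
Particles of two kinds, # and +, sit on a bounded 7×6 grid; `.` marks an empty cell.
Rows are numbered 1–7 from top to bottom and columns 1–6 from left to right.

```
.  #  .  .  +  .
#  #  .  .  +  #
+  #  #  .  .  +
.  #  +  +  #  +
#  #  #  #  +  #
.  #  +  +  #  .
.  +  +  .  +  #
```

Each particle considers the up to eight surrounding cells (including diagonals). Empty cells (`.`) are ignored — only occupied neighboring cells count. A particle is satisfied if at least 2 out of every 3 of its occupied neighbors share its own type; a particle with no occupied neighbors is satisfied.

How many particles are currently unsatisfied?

(1,2)# 2/2 ✓
(1,5)+ 1/2 ✗
(2,1)# 3/4 ✓
(2,2)# 4/5 ✓
(2,5)+ 2/3 ✓
(2,6)# 0/3 ✗
(3,1)+ 0/4 ✗
(3,2)# 4/6 ✓
(3,3)# 3/5 ✗
(3,6)+ 2/4 ✗
(4,2)# 5/7 ✓
(4,3)+ 1/7 ✗
(4,4)+ 2/6 ✗
(4,5)# 2/6 ✗
(4,6)+ 2/4 ✗
(5,1)# 3/3 ✓
(5,2)# 4/6 ✓
(5,3)# 4/8 ✗
(5,4)# 3/8 ✗
(5,5)+ 3/7 ✗
(5,6)# 2/4 ✗
(6,2)# 3/6 ✗
(6,3)+ 3/7 ✗
(6,4)+ 4/7 ✗
(6,5)# 3/6 ✗
(7,2)+ 2/3 ✓
(7,3)+ 3/4 ✓
(7,5)+ 1/3 ✗
(7,6)# 1/2 ✗
Unsatisfied: (1,5), (2,6), (3,1), (3,3), (3,6), (4,3), (4,4), (4,5), (4,6), (5,3), (5,4), (5,5), (5,6), (6,2), (6,3), (6,4), (6,5), (7,5), (7,6) — 19 in total.

19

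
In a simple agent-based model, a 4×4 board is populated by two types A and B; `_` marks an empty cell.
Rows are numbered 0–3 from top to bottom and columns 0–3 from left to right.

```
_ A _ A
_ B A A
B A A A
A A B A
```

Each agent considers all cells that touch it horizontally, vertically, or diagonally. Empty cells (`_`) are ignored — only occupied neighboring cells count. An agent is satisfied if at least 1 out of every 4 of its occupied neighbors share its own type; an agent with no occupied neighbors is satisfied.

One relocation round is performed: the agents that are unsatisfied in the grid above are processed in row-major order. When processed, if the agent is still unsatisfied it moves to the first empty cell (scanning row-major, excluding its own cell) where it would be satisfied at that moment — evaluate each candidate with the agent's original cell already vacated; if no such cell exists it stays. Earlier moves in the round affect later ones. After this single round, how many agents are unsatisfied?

0

Initially unsatisfied (in order): (1,1), (3,2).
  (1,1) → (1,0).
  (3,2) → (0,0).
Resulting grid:
B A _ A
B _ A A
B A A A
A A _ A
All satisfied now.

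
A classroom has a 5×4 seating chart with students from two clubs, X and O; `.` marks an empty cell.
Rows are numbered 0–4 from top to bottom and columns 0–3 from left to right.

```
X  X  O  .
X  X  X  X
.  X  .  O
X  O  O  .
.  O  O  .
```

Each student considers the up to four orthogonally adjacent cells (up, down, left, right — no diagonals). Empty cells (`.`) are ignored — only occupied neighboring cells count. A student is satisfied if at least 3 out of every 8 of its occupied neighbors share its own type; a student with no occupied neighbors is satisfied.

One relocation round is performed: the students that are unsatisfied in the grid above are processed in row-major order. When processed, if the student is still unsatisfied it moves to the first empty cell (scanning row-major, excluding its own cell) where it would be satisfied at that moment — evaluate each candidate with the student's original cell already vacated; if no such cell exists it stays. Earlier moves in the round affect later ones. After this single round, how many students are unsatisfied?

1

Initially unsatisfied (in order): (0,2), (2,3), (3,0).
  (0,2) → (2,2).
  (2,3): now satisfied by earlier moves; stays.
  (3,0) → (0,2).
Resulting grid:
X X X .
X X X X
. X O O
. O O .
. O O .
Unsatisfied now: (2,1).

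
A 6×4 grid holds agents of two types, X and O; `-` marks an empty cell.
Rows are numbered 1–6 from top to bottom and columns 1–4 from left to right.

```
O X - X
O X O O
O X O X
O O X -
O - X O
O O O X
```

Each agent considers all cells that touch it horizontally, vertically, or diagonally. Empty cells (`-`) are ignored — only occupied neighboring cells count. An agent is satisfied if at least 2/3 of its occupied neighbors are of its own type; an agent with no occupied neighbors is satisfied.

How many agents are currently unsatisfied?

(1,1)O 1/3 not
(1,2)X 1/4 not
(1,4)X 0/2 not
(2,1)O 2/5 not
(2,2)X 2/7 not
(2,3)O 2/7 not
(2,4)O 2/4 not
(3,1)O 3/5 not
(3,2)X 2/8 not
(3,3)O 3/7 not
(3,4)X 1/4 not
(4,1)O 3/4 satisfied
(4,2)O 4/7 not
(4,3)X 3/6 not
(5,1)O 4/4 satisfied
(5,3)X 2/6 not
(5,4)O 1/4 not
(6,1)O 2/2 satisfied
(6,2)O 3/4 satisfied
(6,3)O 2/4 not
(6,4)X 1/3 not
Unsatisfied: (1,1), (1,2), (1,4), (2,1), (2,2), (2,3), (2,4), (3,1), (3,2), (3,3), (3,4), (4,2), (4,3), (5,3), (5,4), (6,3), (6,4) — 17 in total.

17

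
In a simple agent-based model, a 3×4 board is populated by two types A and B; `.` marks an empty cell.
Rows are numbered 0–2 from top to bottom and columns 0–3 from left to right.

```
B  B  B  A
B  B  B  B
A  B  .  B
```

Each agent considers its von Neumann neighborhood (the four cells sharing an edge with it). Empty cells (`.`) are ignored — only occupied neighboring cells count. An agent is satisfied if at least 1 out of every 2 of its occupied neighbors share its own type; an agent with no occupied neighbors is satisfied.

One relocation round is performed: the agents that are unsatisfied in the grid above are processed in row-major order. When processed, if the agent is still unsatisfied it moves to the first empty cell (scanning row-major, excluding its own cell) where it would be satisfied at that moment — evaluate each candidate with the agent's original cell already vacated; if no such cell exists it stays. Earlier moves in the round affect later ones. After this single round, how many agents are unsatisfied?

2

Initially unsatisfied (in order): (0,3), (2,0).
  (0,3): no empty cell satisfies it; stays.
  (2,0): no empty cell satisfies it; stays.
Resulting grid:
B B B A
B B B B
A B . B
Unsatisfied now: (0,3), (2,0).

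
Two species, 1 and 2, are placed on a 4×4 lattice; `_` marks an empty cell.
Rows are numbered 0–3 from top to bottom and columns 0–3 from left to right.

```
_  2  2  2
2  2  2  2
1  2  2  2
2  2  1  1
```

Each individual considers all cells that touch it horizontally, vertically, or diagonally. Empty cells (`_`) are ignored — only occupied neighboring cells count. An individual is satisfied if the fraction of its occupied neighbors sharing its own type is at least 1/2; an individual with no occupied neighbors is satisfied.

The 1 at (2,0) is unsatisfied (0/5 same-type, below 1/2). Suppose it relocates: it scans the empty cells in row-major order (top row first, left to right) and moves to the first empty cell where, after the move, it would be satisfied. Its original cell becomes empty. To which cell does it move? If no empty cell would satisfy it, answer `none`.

none

Vacating (2,0). Empty cells in order:
  (0,0): 0/3 same-type → still unsatisfied.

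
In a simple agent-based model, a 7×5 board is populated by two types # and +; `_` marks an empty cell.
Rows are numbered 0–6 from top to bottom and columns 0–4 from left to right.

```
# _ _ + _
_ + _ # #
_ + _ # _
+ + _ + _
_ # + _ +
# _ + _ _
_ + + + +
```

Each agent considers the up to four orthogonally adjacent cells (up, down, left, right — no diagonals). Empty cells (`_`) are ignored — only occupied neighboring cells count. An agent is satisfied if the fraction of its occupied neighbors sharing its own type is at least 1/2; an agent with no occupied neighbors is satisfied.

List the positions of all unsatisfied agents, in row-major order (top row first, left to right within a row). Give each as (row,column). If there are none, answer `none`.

(0,3), (3,3), (4,1)

Row 0: (0,0)# 0/0 ok · (0,3)+ 0/1 unhappy
Row 1: (1,1)+ 1/1 ok · (1,3)# 2/3 ok · (1,4)# 1/1 ok
Row 2: (2,1)+ 2/2 ok · (2,3)# 1/2 ok
Row 3: (3,0)+ 1/1 ok · (3,1)+ 2/3 ok · (3,3)+ 0/1 unhappy
Row 4: (4,1)# 0/2 unhappy · (4,2)+ 1/2 ok · (4,4)+ 0/0 ok
Row 5: (5,0)# 0/0 ok · (5,2)+ 2/2 ok
Row 6: (6,1)+ 1/1 ok · (6,2)+ 3/3 ok · (6,3)+ 2/2 ok · (6,4)+ 1/1 ok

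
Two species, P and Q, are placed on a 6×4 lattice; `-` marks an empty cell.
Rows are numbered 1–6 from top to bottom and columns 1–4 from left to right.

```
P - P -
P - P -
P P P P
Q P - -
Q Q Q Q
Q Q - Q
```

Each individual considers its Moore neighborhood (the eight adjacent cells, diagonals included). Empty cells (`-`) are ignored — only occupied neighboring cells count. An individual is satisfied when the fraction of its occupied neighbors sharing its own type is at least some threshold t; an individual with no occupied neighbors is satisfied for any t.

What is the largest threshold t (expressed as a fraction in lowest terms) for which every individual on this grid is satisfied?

(1,1)P 1/1
(1,3)P 1/1
(2,1)P 3/3
(2,3)P 4/4
(3,1)P 3/4
(3,2)P 5/6
(3,3)P 4/4
(3,4)P 2/2
(4,1)Q 2/5
(4,2)P 3/7
(5,1)Q 4/5
(5,2)Q 5/6
(5,3)Q 4/5
(5,4)Q 2/2
(6,1)Q 3/3
(6,2)Q 4/4
(6,4)Q 2/2
The smallest same-type fraction is 2/5 at (4,1), which reduces to 2/5. Any threshold above that leaves this individual unsatisfied.

2/5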